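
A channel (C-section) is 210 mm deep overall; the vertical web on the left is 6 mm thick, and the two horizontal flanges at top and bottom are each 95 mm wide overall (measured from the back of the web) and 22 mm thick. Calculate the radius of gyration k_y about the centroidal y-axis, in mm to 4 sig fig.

Decompose the section into non-overlapping parts with the origin at the bottom-left of its bounding rectangle.
Web: 6 × 210, A = 1 260 mm², x = 3 mm, Ī = 3 780 mm⁴.
Top flange (beyond web): 89 × 22, A = 1 958 mm², x = 50.5 mm, Ī = 1 292 443 mm⁴.
Bottom flange (beyond web): 89 × 22, A = 1 958 mm², x = 50.5 mm, Ī = 1 292 443 mm⁴.
Centroid: x̄ = ΣA·x / ΣA = 38.937 mm.
Transfer each piece to the centroidal y-axis using Ī + A·d² with d = x − 38.937:
  web: d = -35.937 mm → contributes +1 631 031 mm⁴
  top flange (beyond web): d = 11.563 mm → contributes +1 554 233 mm⁴
  bottom flange (beyond web): d = 11.563 mm → contributes +1 554 233 mm⁴
Total I = 4 739 497 mm⁴.
Radius of gyration: k = √(I/A) = √(4 739 497 / 5 176) = 30.26 mm.

k_y ≈ 30.26 mm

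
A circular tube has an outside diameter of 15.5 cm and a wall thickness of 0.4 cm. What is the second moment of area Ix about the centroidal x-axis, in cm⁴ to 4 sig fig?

Ix ≈ 541.2 cm⁴

Treat the section as a set of non-overlapping primitives; coordinates are from the bounding-box lower-left.
Outer circle: ⌀15.5, A = 188.692 cm², y = 7.75 cm, Ī = 2833.33 cm⁴.
Bore (subtracted): ⌀14.7, A = 169.717 cm², y = 7.75 cm, Ī = 2292.13 cm⁴.
By symmetry the centroid is at mid-height, ȳ = 7.75 cm.
All pieces are centred on the centroidal x-axis, so I = ΣĪ (holes subtracted) = 541.197 cm⁴.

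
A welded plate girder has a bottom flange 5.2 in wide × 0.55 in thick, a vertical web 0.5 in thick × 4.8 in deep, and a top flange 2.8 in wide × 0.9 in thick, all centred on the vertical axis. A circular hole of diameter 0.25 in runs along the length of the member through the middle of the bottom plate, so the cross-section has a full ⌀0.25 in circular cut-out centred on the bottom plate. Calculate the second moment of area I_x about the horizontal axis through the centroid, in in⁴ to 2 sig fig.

I_x ≈ 45 in⁴

Break the section into simple shapes (no overlaps), measuring from the bottom-left corner of the bounding box.
Bottom plate: 5.2 × 0.55, A = 2.86 in², y = 0.275 in, Ī = 0.0721 in⁴.
Web plate: 0.5 × 4.8, A = 2.4 in², y = 2.95 in, Ī = 4.608 in⁴.
Top plate: 2.8 × 0.9, A = 2.52 in², y = 5.8 in, Ī = 0.1701 in⁴.
Hole (subtracted): ⌀0.25, A = 0.04909 in², y = 0.275 in, Ī = 0.0001917 in⁴.
Centroid: ȳ = ΣA·y / ΣA = 2.906 in.
Transfer each piece to the horizontal axis through the centroid using Ī + A·d² with d = y − 2.906:
  bottom plate: d = -2.631 in → contributes +19.88 in⁴
  web plate: d = 0.04362 in → contributes +4.613 in⁴
  top plate: d = 2.894 in → contributes +21.27 in⁴
  hole: d = -2.631 in → contributes −0.3401 in⁴
Total I = 45.42 in⁴.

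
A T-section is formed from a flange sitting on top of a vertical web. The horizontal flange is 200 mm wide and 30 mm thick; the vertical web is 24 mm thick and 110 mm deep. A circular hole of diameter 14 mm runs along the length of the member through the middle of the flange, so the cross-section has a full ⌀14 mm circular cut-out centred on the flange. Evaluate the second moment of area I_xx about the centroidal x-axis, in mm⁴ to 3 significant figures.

Treat the section as a set of non-overlapping primitives; coordinates are from the bounding-box lower-left.
Flange: 200 × 30, A = 6 000 mm², y = 125 mm, Ī = 450 000 mm⁴.
Web: 24 × 110, A = 2 640 mm², y = 55 mm, Ī = 2 662 000 mm⁴.
Hole (subtracted): ⌀14, A = 153.94 mm², y = 125 mm, Ī = 1885.7 mm⁴.
Centroid: ȳ = ΣA·y / ΣA = 103.22 mm.
Transfer each piece to the centroidal x-axis using Ī + A·d² with d = y − 103.22:
  flange: d = 21.777 mm → contributes +3 295 396 mm⁴
  web: d = -48.223 mm → contributes +8 801 238 mm⁴
  hole: d = 21.777 mm → contributes −74 888 mm⁴
Total I = 12 021 746 mm⁴.

I_xx ≈ 1.20 × 10⁷ mm⁴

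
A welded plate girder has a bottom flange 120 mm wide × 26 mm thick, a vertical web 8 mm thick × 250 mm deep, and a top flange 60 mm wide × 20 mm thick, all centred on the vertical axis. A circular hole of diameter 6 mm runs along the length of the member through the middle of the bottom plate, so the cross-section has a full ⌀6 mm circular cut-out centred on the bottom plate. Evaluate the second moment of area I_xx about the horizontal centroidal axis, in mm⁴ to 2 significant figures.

I_xx ≈ 8.0 × 10⁷ mm⁴

Decompose the section into non-overlapping parts with the origin at the bottom-left of its bounding rectangle.
Bottom plate: 120 × 26, A = 3 120 mm², y = 13 mm, Ī = 175 760 mm⁴.
Web plate: 8 × 250, A = 2 000 mm², y = 151 mm, Ī = 10 416 667 mm⁴.
Top plate: 60 × 20, A = 1 200 mm², y = 286 mm, Ī = 40 000 mm⁴.
Hole (subtracted): ⌀6, A = 28.27 mm², y = 13 mm, Ī = 63.62 mm⁴.
Centroid: ȳ = ΣA·y / ΣA = 108.9 mm.
Transfer each piece to the horizontal centroidal axis using Ī + A·d² with d = y − 108.9:
  bottom plate: d = -95.94 mm → contributes +28 891 069 mm⁴
  web plate: d = 42.06 mm → contributes +13 955 507 mm⁴
  top plate: d = 177.1 mm → contributes +37 662 194 mm⁴
  hole: d = -95.94 mm → contributes −260 290 mm⁴
Total I = 80 248 481 mm⁴.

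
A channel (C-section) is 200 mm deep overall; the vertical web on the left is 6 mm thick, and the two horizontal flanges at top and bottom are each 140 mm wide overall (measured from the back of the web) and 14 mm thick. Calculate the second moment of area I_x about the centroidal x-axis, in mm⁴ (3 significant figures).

I_x ≈ 3.65 × 10⁷ mm⁴

Decompose the section into non-overlapping parts with the origin at the bottom-left of its bounding rectangle.
Web: 6 × 200, A = 1 200 mm², y = 100 mm, Ī = 4 000 000 mm⁴.
Top flange (beyond web): 134 × 14, A = 1 876 mm², y = 193 mm, Ī = 30 641 mm⁴.
Bottom flange (beyond web): 134 × 14, A = 1 876 mm², y = 7 mm, Ī = 30 641 mm⁴.
By symmetry the centroid is at mid-height, ȳ = 100 mm.
Transfer each piece to the centroidal x-axis using Ī + A·d² with d = y − 100:
  web: d = 0 mm → contributes +4 000 000 mm⁴
  top flange (beyond web): d = 93 mm → contributes +16 256 165 mm⁴
  bottom flange (beyond web): d = -93 mm → contributes +16 256 165 mm⁴
Total I = 36 512 331 mm⁴.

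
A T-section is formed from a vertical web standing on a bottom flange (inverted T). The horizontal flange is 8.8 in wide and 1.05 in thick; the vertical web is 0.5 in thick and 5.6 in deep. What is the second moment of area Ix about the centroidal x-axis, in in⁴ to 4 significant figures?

Treat the section as a set of non-overlapping primitives; coordinates are from the bounding-box lower-left.
Flange: 8.8 × 1.05, A = 9.24 in², y = 0.525 in, Ī = 0.848925 in⁴.
Web: 0.5 × 5.6, A = 2.8 in², y = 3.85 in, Ī = 7.31733 in⁴.
Centroid: ȳ = ΣA·y / ΣA = 1.29826 in.
Transfer each piece to the centroidal x-axis using Ī + A·d² with d = y − 1.29826:
  flange: d = -0.773256 in → contributes +6.37375 in⁴
  web: d = 2.55174 in → contributes +25.5492 in⁴
Total I = 31.923 in⁴.

Ix ≈ 31.92 in⁴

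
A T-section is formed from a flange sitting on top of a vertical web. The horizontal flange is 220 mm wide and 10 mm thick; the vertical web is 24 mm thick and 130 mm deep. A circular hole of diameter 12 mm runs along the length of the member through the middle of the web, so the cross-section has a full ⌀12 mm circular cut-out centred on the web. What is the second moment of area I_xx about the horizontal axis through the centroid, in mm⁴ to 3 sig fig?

Decompose the section into non-overlapping parts with the origin at the bottom-left of its bounding rectangle.
Flange: 220 × 10, A = 2 200 mm², y = 135 mm, Ī = 18 333 mm⁴.
Web: 24 × 130, A = 3 120 mm², y = 65 mm, Ī = 4 394 000 mm⁴.
Hole (subtracted): ⌀12, A = 113.1 mm², y = 65 mm, Ī = 1017.9 mm⁴.
Centroid: ȳ = ΣA·y / ΣA = 94.576 mm.
Transfer each piece to the horizontal axis through the centroid using Ī + A·d² with d = y − 94.576:
  flange: d = 40.424 mm → contributes +3 613 331 mm⁴
  web: d = -29.576 mm → contributes +7 123 211 mm⁴
  hole: d = -29.576 mm → contributes −99 949 mm⁴
Total I = 10 636 592 mm⁴.

I_xx ≈ 1.06 × 10⁷ mm⁴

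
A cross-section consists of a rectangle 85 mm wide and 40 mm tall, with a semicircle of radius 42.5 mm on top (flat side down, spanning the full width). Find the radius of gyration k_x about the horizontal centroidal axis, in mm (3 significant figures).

k_x ≈ 22.1 mm

Decompose the section into non-overlapping parts with the origin at the bottom-left of its bounding rectangle.
Rectangular body: 85 × 40, A = 3 400 mm², y = 20 mm, Ī = 453 333 mm⁴.
Semicircular cap: semicircle r = 42.5, A = 2837.3 mm², y = 58.038 mm, Ī = 358 086 mm⁴.
Centroid: ȳ = ΣA·y / ΣA = 37.303 mm.
Transfer each piece to the horizontal centroidal axis using Ī + A·d² with d = y − 37.303:
  rectangular body: d = -17.303 mm → contributes +1 471 252 mm⁴
  semicircular cap: d = 20.735 mm → contributes +1 577 903 mm⁴
Total I = 3 049 155 mm⁴.
Radius of gyration: k = √(I/A) = √(3 049 155 / 6237.3) = 22.11 mm.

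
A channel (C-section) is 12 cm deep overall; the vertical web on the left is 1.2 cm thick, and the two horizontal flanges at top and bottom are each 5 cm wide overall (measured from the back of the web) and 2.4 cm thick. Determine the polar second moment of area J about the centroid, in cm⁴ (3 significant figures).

J ≈ 676 cm⁴

Break the section into simple shapes (no overlaps), measuring from the bottom-left corner of the bounding box.
Web: 1.2 × 12, A = 14.4 cm², y = 6 cm, Ī = 172.8 cm⁴.
Top flange (beyond web): 3.8 × 2.4, A = 9.12 cm², y = 10.8 cm, Ī = 4.3776 cm⁴.
Bottom flange (beyond web): 3.8 × 2.4, A = 9.12 cm², y = 1.2 cm, Ī = 4.3776 cm⁴.
By symmetry the centroid is at mid-height, ȳ = 6 cm.
Transfer each piece to the centroidal x-axis using Ī + A·d² with d = y − 6:
  web: d = 0 cm → contributes +172.8 cm⁴
  top flange (beyond web): d = 4.8 cm → contributes +214.5 cm⁴
  bottom flange (beyond web): d = -4.8 cm → contributes +214.5 cm⁴
Total I = 601.8 cm⁴.
For the y-axis: x̄ = 1.9971 cm.
Repeating about the centroidal y-axis gives I_y = 73.971 cm⁴.
Polar second moment: J = I_x + I_y = 675.78 cm⁴.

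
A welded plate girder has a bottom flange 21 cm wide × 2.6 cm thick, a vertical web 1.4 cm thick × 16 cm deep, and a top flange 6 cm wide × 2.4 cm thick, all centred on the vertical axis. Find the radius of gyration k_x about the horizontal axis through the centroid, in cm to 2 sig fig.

k_x ≈ 7.3 cm

Decompose the section into non-overlapping parts with the origin at the bottom-left of its bounding rectangle.
Bottom plate: 21 × 2.6, A = 54.6 cm², y = 1.3 cm, Ī = 30.76 cm⁴.
Web plate: 1.4 × 16, A = 22.4 cm², y = 10.6 cm, Ī = 477.9 cm⁴.
Top plate: 6 × 2.4, A = 14.4 cm², y = 19.8 cm, Ī = 6.912 cm⁴.
Centroid: ȳ = ΣA·y / ΣA = 6.494 cm.
Transfer each piece to the horizontal axis through the centroid using Ī + A·d² with d = y − 6.494:
  bottom plate: d = -5.194 cm → contributes +1 504 cm⁴
  web plate: d = 4.106 cm → contributes +855.5 cm⁴
  top plate: d = 13.31 cm → contributes +2 556 cm⁴
Total I = 4 916 cm⁴.
Radius of gyration: k = √(I/A) = √(4 916 / 91.4) = 7.334 cm.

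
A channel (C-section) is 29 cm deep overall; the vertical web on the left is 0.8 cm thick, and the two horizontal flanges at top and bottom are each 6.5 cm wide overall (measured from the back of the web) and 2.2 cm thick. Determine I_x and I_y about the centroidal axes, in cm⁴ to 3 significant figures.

Split into non-overlapping primitives; take the origin at the lower-left of the bounding box.
Web: 0.8 × 29, A = 23.2 cm², y = 14.5 cm, Ī = 1625.9 cm⁴.
Top flange (beyond web): 5.7 × 2.2, A = 12.54 cm², y = 27.9 cm, Ī = 5.0578 cm⁴.
Bottom flange (beyond web): 5.7 × 2.2, A = 12.54 cm², y = 1.1 cm, Ī = 5.0578 cm⁴.
By symmetry the centroid is at mid-height, ȳ = 14.5 cm.
Transfer each piece to the centroidal x-axis using Ī + A·d² with d = y − 14.5:
  web: d = 0 cm → contributes +1625.9 cm⁴
  top flange (beyond web): d = 13.4 cm → contributes +2256.7 cm⁴
  bottom flange (beyond web): d = -13.4 cm → contributes +2256.7 cm⁴
Total I = 6139.4 cm⁴.
For the y-axis: x̄ = 2.0883 cm.
Repeating about the centroidal y-axis gives I_y = 196.44 cm⁴.

I_x ≈ 6140 cm⁴, I_y ≈ 196 cm⁴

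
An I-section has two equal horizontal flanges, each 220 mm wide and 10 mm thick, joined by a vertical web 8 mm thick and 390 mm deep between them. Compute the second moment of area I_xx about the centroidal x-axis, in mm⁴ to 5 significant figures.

Break the section into simple shapes (no overlaps), measuring from the bottom-left corner of the bounding box.
Bottom flange: 220 × 10, A = 2 200 mm², y = 5 mm, Ī = 18333.33 mm⁴.
Web: 8 × 390, A = 3 120 mm², y = 205 mm, Ī = 39 546 000 mm⁴.
Top flange: 220 × 10, A = 2 200 mm², y = 405 mm, Ī = 18333.33 mm⁴.
By symmetry the centroid is at mid-height, ȳ = 205 mm.
Transfer each piece to the centroidal x-axis using Ī + A·d² with d = y − 205:
  bottom flange: d = -200 mm → contributes +88 018 333 mm⁴
  web: d = 0 mm → contributes +39 546 000 mm⁴
  top flange: d = 200 mm → contributes +88 018 333 mm⁴
Total I = 215 582 667 mm⁴.

I_xx ≈ 2.1558 × 10⁸ mm⁴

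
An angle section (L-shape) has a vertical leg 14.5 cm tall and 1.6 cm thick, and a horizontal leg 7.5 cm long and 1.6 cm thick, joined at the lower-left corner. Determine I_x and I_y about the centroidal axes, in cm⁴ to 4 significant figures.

Treat the section as a set of non-overlapping primitives; coordinates are from the bounding-box lower-left.
Vertical leg: 1.6 × 14.5, A = 23.2 cm², y = 7.25 cm, Ī = 406.483 cm⁴.
Horizontal leg (remainder): 5.9 × 1.6, A = 9.44 cm², y = 0.8 cm, Ī = 2.01387 cm⁴.
Centroid: ȳ = ΣA·y / ΣA = 5.38456 cm.
Transfer each piece to the centroidal x-axis using Ī + A·d² with d = y − 5.38456:
  vertical leg: d = 1.86544 cm → contributes +487.216 cm⁴
  horizontal leg (remainder): d = -4.58456 cm → contributes +200.425 cm⁴
Total I = 687.642 cm⁴.
For the y-axis: x̄ = 1.88456 cm.
Repeating about the centroidal y-axis gives I_y = 126.69 cm⁴.

I_x ≈ 687.6 cm⁴, I_y ≈ 126.7 cm⁴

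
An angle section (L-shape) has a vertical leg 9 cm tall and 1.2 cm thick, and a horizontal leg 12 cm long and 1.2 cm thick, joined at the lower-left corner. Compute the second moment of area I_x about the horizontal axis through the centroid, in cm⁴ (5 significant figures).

Treat the section as a set of non-overlapping primitives; coordinates are from the bounding-box lower-left.
Vertical leg: 1.2 × 9, A = 10.8 cm², y = 4.5 cm, Ī = 72.9 cm⁴.
Horizontal leg (remainder): 10.8 × 1.2, A = 12.96 cm², y = 0.6 cm, Ī = 1.5552 cm⁴.
Centroid: ȳ = ΣA·y / ΣA = 2.372727 cm.
Transfer each piece to the horizontal axis through the centroid using Ī + A·d² with d = y − 2.372727:
  vertical leg: d = 2.127273 cm → contributes +121.7731 cm⁴
  horizontal leg (remainder): d = -1.772727 cm → contributes +42.2828 cm⁴
Total I = 164.0559 cm⁴.

I_x ≈ 164.06 cm⁴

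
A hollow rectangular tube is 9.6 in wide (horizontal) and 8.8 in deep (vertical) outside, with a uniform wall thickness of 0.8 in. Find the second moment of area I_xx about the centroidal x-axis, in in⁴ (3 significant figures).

I_xx ≈ 296 in⁴

Break the section into simple shapes (no overlaps), measuring from the bottom-left corner of the bounding box.
Outer rectangle: 9.6 × 8.8, A = 84.48 in², y = 4.4 in, Ī = 545.18 in⁴.
Inner void (subtracted): 8 × 7.2, A = 57.6 in², y = 4.4 in, Ī = 248.83 in⁴.
By symmetry the centroid is at mid-height, ȳ = 4.4 in.
All pieces are centred on the centroidal x-axis, so I = ΣĪ (holes subtracted) = 296.35 in⁴.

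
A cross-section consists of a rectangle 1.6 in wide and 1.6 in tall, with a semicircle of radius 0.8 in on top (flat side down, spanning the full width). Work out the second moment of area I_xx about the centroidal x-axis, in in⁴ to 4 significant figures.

I_xx ≈ 1.528 in⁴

Split into non-overlapping primitives; take the origin at the lower-left of the bounding box.
Rectangular body: 1.6 × 1.6, A = 2.56 in², y = 0.8 in, Ī = 0.546133 in⁴.
Semicircular cap: semicircle r = 0.8, A = 1.00531 in², y = 1.93953 in, Ī = 0.0449565 in⁴.
Centroid: ȳ = ΣA·y / ΣA = 1.12131 in.
Transfer each piece to the centroidal x-axis using Ī + A·d² with d = y − 1.12131:
  rectangular body: d = -0.321313 in → contributes +0.810433 in⁴
  semicircular cap: d = 0.818217 in → contributes +0.717991 in⁴
Total I = 1.52842 in⁴.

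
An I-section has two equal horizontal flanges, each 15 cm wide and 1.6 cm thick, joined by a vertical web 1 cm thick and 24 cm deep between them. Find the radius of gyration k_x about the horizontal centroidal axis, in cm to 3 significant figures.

Split into non-overlapping primitives; take the origin at the lower-left of the bounding box.
Bottom flange: 15 × 1.6, A = 24 cm², y = 0.8 cm, Ī = 5.12 cm⁴.
Web: 1 × 24, A = 24 cm², y = 13.6 cm, Ī = 1 152 cm⁴.
Top flange: 15 × 1.6, A = 24 cm², y = 26.4 cm, Ī = 5.12 cm⁴.
By symmetry the centroid is at mid-height, ȳ = 13.6 cm.
Transfer each piece to the horizontal centroidal axis using Ī + A·d² with d = y − 13.6:
  bottom flange: d = -12.8 cm → contributes +3937.3 cm⁴
  web: d = 0 cm → contributes +1 152 cm⁴
  top flange: d = 12.8 cm → contributes +3937.3 cm⁴
Total I = 9026.6 cm⁴.
Radius of gyration: k = √(I/A) = √(9026.6 / 72) = 11.197 cm.

k_x ≈ 11.2 cm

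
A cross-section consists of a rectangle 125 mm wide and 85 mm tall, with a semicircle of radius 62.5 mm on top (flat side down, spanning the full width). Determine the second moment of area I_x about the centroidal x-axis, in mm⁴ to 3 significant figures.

I_x ≈ 2.66 × 10⁷ mm⁴

Decompose the section into non-overlapping parts with the origin at the bottom-left of its bounding rectangle.
Rectangular body: 125 × 85, A = 10 625 mm², y = 42.5 mm, Ī = 6 397 135 mm⁴.
Semicircular cap: semicircle r = 62.5, A = 6135.9 mm², y = 111.53 mm, Ī = 1 674 758 mm⁴.
Centroid: ȳ = ΣA·y / ΣA = 67.769 mm.
Transfer each piece to the centroidal x-axis using Ī + A·d² with d = y − 67.769:
  rectangular body: d = -25.269 mm → contributes +13 181 608 mm⁴
  semicircular cap: d = 43.757 mm → contributes +13 422 790 mm⁴
Total I = 26 604 398 mm⁴.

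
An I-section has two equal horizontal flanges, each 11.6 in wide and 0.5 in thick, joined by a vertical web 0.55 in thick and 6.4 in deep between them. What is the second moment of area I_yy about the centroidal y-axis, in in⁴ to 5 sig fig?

I_yy ≈ 130.16 in⁴

Decompose the section into non-overlapping parts with the origin at the bottom-left of its bounding rectangle.
Bottom flange: 11.6 × 0.5, A = 5.8 in², x = 5.8 in, Ī = 65.03733 in⁴.
Web: 0.55 × 6.4, A = 3.52 in², x = 5.8 in, Ī = 0.08873333 in⁴.
Top flange: 11.6 × 0.5, A = 5.8 in², x = 5.8 in, Ī = 65.03733 in⁴.
By symmetry the centroid is at mid-width, x̄ = 5.8 in.
All pieces are centred on the centroidal y-axis, so I = ΣĪ = 130.1634 in⁴.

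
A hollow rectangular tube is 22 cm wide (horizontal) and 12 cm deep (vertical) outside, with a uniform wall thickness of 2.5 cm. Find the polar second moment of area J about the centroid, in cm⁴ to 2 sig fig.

J ≈ 1.0 × 10⁴ cm⁴

Treat the section as a set of non-overlapping primitives; coordinates are from the bounding-box lower-left.
Outer rectangle: 22 × 12, A = 264 cm², y = 6 cm, Ī = 3 168 cm⁴.
Inner void (subtracted): 17 × 7, A = 119 cm², y = 6 cm, Ī = 485.9 cm⁴.
By symmetry the centroid is at mid-height, ȳ = 6 cm.
All pieces are centred on the centroidal x-axis, so I = ΣĪ (holes subtracted) = 2 682 cm⁴.
Repeating about the centroidal y-axis gives I_y = 7 782 cm⁴.
Polar second moment: J = I_x + I_y = 10 464 cm⁴.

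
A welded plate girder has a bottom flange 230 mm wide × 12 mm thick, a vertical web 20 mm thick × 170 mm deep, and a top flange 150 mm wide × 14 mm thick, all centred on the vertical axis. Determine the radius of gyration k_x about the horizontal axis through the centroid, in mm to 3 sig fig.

k_x ≈ 76.6 mm

Treat the section as a set of non-overlapping primitives; coordinates are from the bounding-box lower-left.
Bottom plate: 230 × 12, A = 2 760 mm², y = 6 mm, Ī = 33 120 mm⁴.
Web plate: 20 × 170, A = 3 400 mm², y = 97 mm, Ī = 8 188 333 mm⁴.
Top plate: 150 × 14, A = 2 100 mm², y = 189 mm, Ī = 34 300 mm⁴.
Centroid: ȳ = ΣA·y / ΣA = 89.983 mm.
Transfer each piece to the horizontal axis through the centroid using Ī + A·d² with d = y − 89.983:
  bottom plate: d = -83.983 mm → contributes +19 499 822 mm⁴
  web plate: d = 7.0169 mm → contributes +8 355 741 mm⁴
  top plate: d = 99.017 mm → contributes +20 623 448 mm⁴
Total I = 48 479 011 mm⁴.
Radius of gyration: k = √(I/A) = √(48 479 011 / 8 260) = 76.61 mm.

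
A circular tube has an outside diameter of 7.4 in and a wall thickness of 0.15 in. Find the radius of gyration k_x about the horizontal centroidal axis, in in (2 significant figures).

k_x ≈ 2.6 in

Break the section into simple shapes (no overlaps), measuring from the bottom-left corner of the bounding box.
Outer circle: ⌀7.4, A = 43.01 in², y = 3.7 in, Ī = 147.2 in⁴.
Bore (subtracted): ⌀7.1, A = 39.59 in², y = 3.7 in, Ī = 124.7 in⁴.
By symmetry the centroid is at mid-height, ȳ = 3.7 in.
All pieces are centred on the horizontal centroidal axis, so I = ΣĪ (holes subtracted) = 22.46 in⁴.
Radius of gyration: k = √(I/A) = √(22.46 / 3.416) = 2.564 in.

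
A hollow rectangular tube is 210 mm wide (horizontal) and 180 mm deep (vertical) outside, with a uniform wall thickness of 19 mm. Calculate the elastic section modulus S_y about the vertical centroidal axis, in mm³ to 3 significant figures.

Treat the section as a set of non-overlapping primitives; coordinates are from the bounding-box lower-left.
Outer rectangle: 210 × 180, A = 37 800 mm², x = 105 mm, Ī = 138 915 000 mm⁴.
Inner void (subtracted): 172 × 142, A = 24 424 mm², x = 105 mm, Ī = 60 213 301 mm⁴.
By symmetry the centroid is at mid-width, x̄ = 105 mm.
All pieces are centred on the vertical centroidal axis, so I = ΣĪ (holes subtracted) = 78 701 699 mm⁴.
Extreme fibre distance c = 105 mm; S = I/c = 749 540 mm³.

S_y ≈ 7.50 × 10⁵ mm³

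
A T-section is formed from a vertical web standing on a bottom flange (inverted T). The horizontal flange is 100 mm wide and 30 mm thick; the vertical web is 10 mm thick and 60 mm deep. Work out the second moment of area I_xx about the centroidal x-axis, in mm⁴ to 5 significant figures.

I_xx ≈ 1.4175 × 10⁶ mm⁴

Split into non-overlapping primitives; take the origin at the lower-left of the bounding box.
Flange: 100 × 30, A = 3 000 mm², y = 15 mm, Ī = 225 000 mm⁴.
Web: 10 × 60, A = 600 mm², y = 60 mm, Ī = 180 000 mm⁴.
Centroid: ȳ = ΣA·y / ΣA = 22.5 mm.
Transfer each piece to the centroidal x-axis using Ī + A·d² with d = y − 22.5:
  flange: d = -7.5 mm → contributes +393 750 mm⁴
  web: d = 37.5 mm → contributes +1 023 750 mm⁴
Total I = 1 417 500 mm⁴.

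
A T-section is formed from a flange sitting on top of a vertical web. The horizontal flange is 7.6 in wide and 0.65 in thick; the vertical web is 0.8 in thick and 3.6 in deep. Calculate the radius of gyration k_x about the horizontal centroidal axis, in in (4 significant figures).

Decompose the section into non-overlapping parts with the origin at the bottom-left of its bounding rectangle.
Flange: 7.6 × 0.65, A = 4.94 in², y = 3.925 in, Ī = 0.173929 in⁴.
Web: 0.8 × 3.6, A = 2.88 in², y = 1.8 in, Ī = 3.1104 in⁴.
Centroid: ȳ = ΣA·y / ΣA = 3.14239 in.
Transfer each piece to the horizontal centroidal axis using Ī + A·d² with d = y − 3.14239:
  flange: d = 0.782609 in → contributes +3.19956 in⁴
  web: d = -1.34239 in → contributes +8.3002 in⁴
Total I = 11.4998 in⁴.
Radius of gyration: k = √(I/A) = √(11.4998 / 7.82) = 1.21267 in.

k_x ≈ 1.213 in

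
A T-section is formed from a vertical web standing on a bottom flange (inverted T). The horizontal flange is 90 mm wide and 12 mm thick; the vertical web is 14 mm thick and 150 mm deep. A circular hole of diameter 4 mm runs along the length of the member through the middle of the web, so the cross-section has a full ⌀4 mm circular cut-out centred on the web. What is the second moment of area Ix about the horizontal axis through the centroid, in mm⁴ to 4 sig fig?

Ix ≈ 8.620 × 10⁶ mm⁴

Decompose the section into non-overlapping parts with the origin at the bottom-left of its bounding rectangle.
Flange: 90 × 12, A = 1 080 mm², y = 6 mm, Ī = 12 960 mm⁴.
Web: 14 × 150, A = 2 100 mm², y = 87 mm, Ī = 3 937 500 mm⁴.
Hole (subtracted): ⌀4, A = 12.5664 mm², y = 87 mm, Ī = 12.5664 mm⁴.
Centroid: ȳ = ΣA·y / ΣA = 59.3814 mm.
Transfer each piece to the horizontal axis through the centroid using Ī + A·d² with d = y − 59.3814:
  flange: d = -53.3814 mm → contributes +3 090 503 mm⁴
  web: d = 27.6186 mm → contributes +5 539 350 mm⁴
  hole: d = 27.6186 mm → contributes −9598.01 mm⁴
Total I = 8 620 255 mm⁴.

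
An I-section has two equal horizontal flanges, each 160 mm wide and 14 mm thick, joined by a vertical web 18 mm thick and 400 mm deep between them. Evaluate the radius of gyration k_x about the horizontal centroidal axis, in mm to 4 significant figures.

k_x ≈ 157.0 mm

Break the section into simple shapes (no overlaps), measuring from the bottom-left corner of the bounding box.
Bottom flange: 160 × 14, A = 2 240 mm², y = 7 mm, Ī = 36586.7 mm⁴.
Web: 18 × 400, A = 7 200 mm², y = 214 mm, Ī = 96 000 000 mm⁴.
Top flange: 160 × 14, A = 2 240 mm², y = 421 mm, Ī = 36586.7 mm⁴.
By symmetry the centroid is at mid-height, ȳ = 214 mm.
Transfer each piece to the horizontal centroidal axis using Ī + A·d² with d = y − 214:
  bottom flange: d = -207 mm → contributes +96 018 347 mm⁴
  web: d = 0 mm → contributes +96 000 000 mm⁴
  top flange: d = 207 mm → contributes +96 018 347 mm⁴
Total I = 288 036 693 mm⁴.
Radius of gyration: k = √(I/A) = √(288 036 693 / 11 680) = 157.037 mm.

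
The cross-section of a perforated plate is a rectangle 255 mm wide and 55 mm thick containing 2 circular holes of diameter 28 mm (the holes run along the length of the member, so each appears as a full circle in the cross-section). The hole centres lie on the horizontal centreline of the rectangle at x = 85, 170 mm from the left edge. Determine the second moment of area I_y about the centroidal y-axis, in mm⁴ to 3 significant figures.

Treat the section as a set of non-overlapping primitives; coordinates are from the bounding-box lower-left.
Plate: 255 × 55, A = 14 025 mm², x = 127.5 mm, Ī = 75 997 969 mm⁴.
Hole 1 (subtracted): ⌀28, A = 615.75 mm², x = 85 mm, Ī = 30 172 mm⁴.
Hole 2 (subtracted): ⌀28, A = 615.75 mm², x = 170 mm, Ī = 30 172 mm⁴.
By symmetry the centroid is at mid-width, x̄ = 127.5 mm.
Transfer each piece to the centroidal y-axis using Ī + A·d² with d = x − 127.5:
  plate: d = 0 mm → contributes +75 997 969 mm⁴
  hole 1: d = -42.5 mm → contributes −1 142 374 mm⁴
  hole 2: d = 42.5 mm → contributes −1 142 374 mm⁴
Total I = 73 713 220 mm⁴.

I_y ≈ 7.37 × 10⁷ mm⁴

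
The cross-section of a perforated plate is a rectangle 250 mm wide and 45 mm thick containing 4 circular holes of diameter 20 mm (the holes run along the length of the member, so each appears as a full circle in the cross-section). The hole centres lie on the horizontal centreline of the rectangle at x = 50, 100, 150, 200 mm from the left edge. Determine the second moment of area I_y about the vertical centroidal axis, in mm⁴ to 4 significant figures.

Treat the section as a set of non-overlapping primitives; coordinates are from the bounding-box lower-left.
Plate: 250 × 45, A = 11 250 mm², x = 125 mm, Ī = 58 593 750 mm⁴.
Hole 1 (subtracted): ⌀20, A = 314.159 mm², x = 50 mm, Ī = 7853.98 mm⁴.
Hole 2 (subtracted): ⌀20, A = 314.159 mm², x = 100 mm, Ī = 7853.98 mm⁴.
Hole 3 (subtracted): ⌀20, A = 314.159 mm², x = 150 mm, Ī = 7853.98 mm⁴.
Hole 4 (subtracted): ⌀20, A = 314.159 mm², x = 200 mm, Ī = 7853.98 mm⁴.
By symmetry the centroid is at mid-width, x̄ = 125 mm.
Transfer each piece to the vertical centroidal axis using Ī + A·d² with d = x − 125:
  plate: d = 0 mm → contributes +58 593 750 mm⁴
  hole 1: d = -75 mm → contributes −1 775 000 mm⁴
  hole 2: d = -25 mm → contributes −204 204 mm⁴
  hole 3: d = 25 mm → contributes −204 204 mm⁴
  hole 4: d = 75 mm → contributes −1 775 000 mm⁴
Total I = 54 635 343 mm⁴.

I_y ≈ 5.464 × 10⁷ mm⁴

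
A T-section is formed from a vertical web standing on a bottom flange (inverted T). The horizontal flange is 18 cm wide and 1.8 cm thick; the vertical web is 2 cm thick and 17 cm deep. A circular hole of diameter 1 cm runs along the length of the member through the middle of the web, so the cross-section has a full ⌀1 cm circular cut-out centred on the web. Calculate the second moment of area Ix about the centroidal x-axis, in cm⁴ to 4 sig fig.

Break the section into simple shapes (no overlaps), measuring from the bottom-left corner of the bounding box.
Flange: 18 × 1.8, A = 32.4 cm², y = 0.9 cm, Ī = 8.748 cm⁴.
Web: 2 × 17, A = 34 cm², y = 10.3 cm, Ī = 818.833 cm⁴.
Hole (subtracted): ⌀1, A = 0.785398 cm², y = 10.3 cm, Ī = 0.0490874 cm⁴.
Centroid: ȳ = ΣA·y / ΣA = 5.65835 cm.
Transfer each piece to the centroidal x-axis using Ī + A·d² with d = y − 5.65835:
  flange: d = -4.75835 cm → contributes +742.345 cm⁴
  web: d = 4.64165 cm → contributes +1551.36 cm⁴
  hole: d = 4.64165 cm → contributes −16.9704 cm⁴
Total I = 2276.74 cm⁴.

Ix ≈ 2277 cm⁴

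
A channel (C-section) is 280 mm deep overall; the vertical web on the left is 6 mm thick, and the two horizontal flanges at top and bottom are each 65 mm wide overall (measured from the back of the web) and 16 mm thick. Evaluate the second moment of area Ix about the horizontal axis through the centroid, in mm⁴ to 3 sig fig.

Decompose the section into non-overlapping parts with the origin at the bottom-left of its bounding rectangle.
Web: 6 × 280, A = 1 680 mm², y = 140 mm, Ī = 10 976 000 mm⁴.
Top flange (beyond web): 59 × 16, A = 944 mm², y = 272 mm, Ī = 20 139 mm⁴.
Bottom flange (beyond web): 59 × 16, A = 944 mm², y = 8 mm, Ī = 20 139 mm⁴.
By symmetry the centroid is at mid-height, ȳ = 140 mm.
Transfer each piece to the horizontal axis through the centroid using Ī + A·d² with d = y − 140:
  web: d = 0 mm → contributes +10 976 000 mm⁴
  top flange (beyond web): d = 132 mm → contributes +16 468 395 mm⁴
  bottom flange (beyond web): d = -132 mm → contributes +16 468 395 mm⁴
Total I = 43 912 789 mm⁴.

Ix ≈ 4.39 × 10⁷ mm⁴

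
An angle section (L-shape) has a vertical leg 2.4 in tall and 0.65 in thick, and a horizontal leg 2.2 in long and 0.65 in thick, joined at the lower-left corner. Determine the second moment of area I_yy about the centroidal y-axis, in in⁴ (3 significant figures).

I_yy ≈ 0.997 in⁴

Treat the section as a set of non-overlapping primitives; coordinates are from the bounding-box lower-left.
Vertical leg: 0.65 × 2.4, A = 1.56 in², x = 0.325 in, Ī = 0.054925 in⁴.
Horizontal leg (remainder): 1.55 × 0.65, A = 1.0075 in², x = 1.425 in, Ī = 0.20171 in⁴.
Centroid: x̄ = ΣA·x / ΣA = 0.75665 in.
Transfer each piece to the centroidal y-axis using Ī + A·d² with d = x − 0.75665:
  vertical leg: d = -0.43165 in → contributes +0.34558 in⁴
  horizontal leg (remainder): d = 0.66835 in → contributes +0.65176 in⁴
Total I = 0.99734 in⁴.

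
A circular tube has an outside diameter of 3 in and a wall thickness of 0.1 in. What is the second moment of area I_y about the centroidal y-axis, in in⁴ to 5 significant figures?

Treat the section as a set of non-overlapping primitives; coordinates are from the bounding-box lower-left.
Outer circle: ⌀3, A = 7.068583 in², x = 1.5 in, Ī = 3.976078 in⁴.
Bore (subtracted): ⌀2.8, A = 6.157522 in², x = 1.5 in, Ī = 3.017186 in⁴.
By symmetry the centroid is at mid-width, x̄ = 1.5 in.
All pieces are centred on the centroidal y-axis, so I = ΣĪ (holes subtracted) = 0.9588926 in⁴.

I_y ≈ 0.95889 in⁴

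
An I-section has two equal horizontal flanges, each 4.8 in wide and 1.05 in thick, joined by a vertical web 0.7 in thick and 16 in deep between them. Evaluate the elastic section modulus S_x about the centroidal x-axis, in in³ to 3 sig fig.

S_x ≈ 107 in³

Split into non-overlapping primitives; take the origin at the lower-left of the bounding box.
Bottom flange: 4.8 × 1.05, A = 5.04 in², y = 0.525 in, Ī = 0.46305 in⁴.
Web: 0.7 × 16, A = 11.2 in², y = 9.05 in, Ī = 238.93 in⁴.
Top flange: 4.8 × 1.05, A = 5.04 in², y = 17.575 in, Ī = 0.46305 in⁴.
By symmetry the centroid is at mid-height, ȳ = 9.05 in.
Transfer each piece to the centroidal x-axis using Ī + A·d² with d = y − 9.05:
  bottom flange: d = -8.525 in → contributes +366.75 in⁴
  web: d = 0 in → contributes +238.93 in⁴
  top flange: d = 8.525 in → contributes +366.75 in⁴
Total I = 972.43 in⁴.
Extreme fibre distance c = 9.05 in; S = I/c = 107.45 in³.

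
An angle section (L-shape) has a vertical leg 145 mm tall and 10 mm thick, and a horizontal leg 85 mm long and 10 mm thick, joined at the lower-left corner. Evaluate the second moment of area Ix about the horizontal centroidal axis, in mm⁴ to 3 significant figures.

Break the section into simple shapes (no overlaps), measuring from the bottom-left corner of the bounding box.
Vertical leg: 10 × 145, A = 1 450 mm², y = 72.5 mm, Ī = 2 540 521 mm⁴.
Horizontal leg (remainder): 75 × 10, A = 750 mm², y = 5 mm, Ī = 6 250 mm⁴.
Centroid: ȳ = ΣA·y / ΣA = 49.489 mm.
Transfer each piece to the horizontal centroidal axis using Ī + A·d² with d = y − 49.489:
  vertical leg: d = 23.011 mm → contributes +3 308 329 mm⁴
  horizontal leg (remainder): d = -44.489 mm → contributes +1 490 679 mm⁴
Total I = 4 799 008 mm⁴.

Ix ≈ 4.80 × 10⁶ mm⁴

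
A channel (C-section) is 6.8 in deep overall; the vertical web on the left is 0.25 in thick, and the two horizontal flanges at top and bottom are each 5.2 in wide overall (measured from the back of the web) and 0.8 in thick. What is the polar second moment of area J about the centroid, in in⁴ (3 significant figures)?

J ≈ 104 in⁴

Decompose the section into non-overlapping parts with the origin at the bottom-left of its bounding rectangle.
Web: 0.25 × 6.8, A = 1.7 in², y = 3.4 in, Ī = 6.5507 in⁴.
Top flange (beyond web): 4.95 × 0.8, A = 3.96 in², y = 6.4 in, Ī = 0.2112 in⁴.
Bottom flange (beyond web): 4.95 × 0.8, A = 3.96 in², y = 0.4 in, Ī = 0.2112 in⁴.
By symmetry the centroid is at mid-height, ȳ = 3.4 in.
Transfer each piece to the centroidal x-axis using Ī + A·d² with d = y − 3.4:
  web: d = 0 in → contributes +6.5507 in⁴
  top flange (beyond web): d = 3 in → contributes +35.851 in⁴
  bottom flange (beyond web): d = -3 in → contributes +35.851 in⁴
Total I = 78.253 in⁴.
For the y-axis: x̄ = 2.2655 in.
Repeating about the centroidal y-axis gives I_y = 25.642 in⁴.
Polar second moment: J = I_x + I_y = 103.89 in⁴.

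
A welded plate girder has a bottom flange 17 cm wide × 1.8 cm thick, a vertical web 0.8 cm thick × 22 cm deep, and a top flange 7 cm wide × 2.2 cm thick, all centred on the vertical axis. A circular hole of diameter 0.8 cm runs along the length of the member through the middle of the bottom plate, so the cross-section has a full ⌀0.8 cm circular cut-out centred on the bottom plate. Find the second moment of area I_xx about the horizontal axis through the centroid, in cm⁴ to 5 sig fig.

Break the section into simple shapes (no overlaps), measuring from the bottom-left corner of the bounding box.
Bottom plate: 17 × 1.8, A = 30.6 cm², y = 0.9 cm, Ī = 8.262 cm⁴.
Web plate: 0.8 × 22, A = 17.6 cm², y = 12.8 cm, Ī = 709.8667 cm⁴.
Top plate: 7 × 2.2, A = 15.4 cm², y = 24.9 cm, Ī = 6.211333 cm⁴.
Hole (subtracted): ⌀0.8, A = 0.5026548 cm², y = 0.9 cm, Ī = 0.02010619 cm⁴.
Centroid: ȳ = ΣA·y / ΣA = 10.07693 cm.
Transfer each piece to the horizontal axis through the centroid using Ī + A·d² with d = y − 10.07693:
  bottom plate: d = -9.176931 cm → contributes +2585.274 cm⁴
  web plate: d = 2.723069 cm → contributes +840.3725 cm⁴
  top plate: d = 14.82307 cm → contributes +3389.951 cm⁴
  hole: d = -9.176931 cm → contributes −42.35172 cm⁴
Total I = 6773.246 cm⁴.

I_xx ≈ 6773.2 cm⁴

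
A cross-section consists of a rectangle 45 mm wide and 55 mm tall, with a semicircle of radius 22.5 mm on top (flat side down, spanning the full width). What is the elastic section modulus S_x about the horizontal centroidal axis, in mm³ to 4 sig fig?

S_x ≈ 3.606 × 10⁴ mm³

Break the section into simple shapes (no overlaps), measuring from the bottom-left corner of the bounding box.
Rectangular body: 45 × 55, A = 2 475 mm², y = 27.5 mm, Ī = 623 906 mm⁴.
Semicircular cap: semicircle r = 22.5, A = 795.216 mm², y = 64.5493 mm, Ī = 28129.5 mm⁴.
Centroid: ȳ = ΣA·y / ΣA = 36.5092 mm.
Transfer each piece to the horizontal centroidal axis using Ī + A·d² with d = y − 36.5092:
  rectangular body: d = -9.00925 mm → contributes +824 793 mm⁴
  semicircular cap: d = 28.04 mm → contributes +653 363 mm⁴
Total I = 1 478 157 mm⁴.
Extreme fibre distance c = 40.9908 mm; S = I/c = 36060.7 mm³.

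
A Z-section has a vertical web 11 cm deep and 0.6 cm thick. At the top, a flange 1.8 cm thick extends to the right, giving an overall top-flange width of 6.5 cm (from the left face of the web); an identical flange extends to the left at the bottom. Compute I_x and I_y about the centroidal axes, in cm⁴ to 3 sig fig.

Treat the section as a set of non-overlapping primitives; coordinates are from the bounding-box lower-left.
Web: 0.6 × 11, A = 6.6 cm², y = 5.5 cm, Ī = 66.55 cm⁴.
Top flange (beyond web): 5.9 × 1.8, A = 10.62 cm², y = 10.1 cm, Ī = 2.8674 cm⁴.
Bottom flange (beyond web): 5.9 × 1.8, A = 10.62 cm², y = 0.9 cm, Ī = 2.8674 cm⁴.
Centroid: ȳ = ΣA·y / ΣA = 5.5 cm.
Transfer each piece to the centroidal x-axis using Ī + A·d² with d = y − 5.5:
  web: d = 0 cm → contributes +66.55 cm⁴
  top flange (beyond web): d = 4.6 cm → contributes +227.59 cm⁴
  bottom flange (beyond web): d = -4.6 cm → contributes +227.59 cm⁴
Total I = 521.72 cm⁴.
For the y-axis: x̄ = 6.2 cm.
Repeating about the centroidal y-axis gives I_y = 286.16 cm⁴.

I_x ≈ 522 cm⁴, I_y ≈ 286 cm⁴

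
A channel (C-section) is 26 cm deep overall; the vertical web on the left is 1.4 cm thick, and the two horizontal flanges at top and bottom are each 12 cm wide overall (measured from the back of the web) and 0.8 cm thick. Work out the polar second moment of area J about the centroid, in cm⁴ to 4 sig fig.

Decompose the section into non-overlapping parts with the origin at the bottom-left of its bounding rectangle.
Web: 1.4 × 26, A = 36.4 cm², y = 13 cm, Ī = 2050.53 cm⁴.
Top flange (beyond web): 10.6 × 0.8, A = 8.48 cm², y = 25.6 cm, Ī = 0.452267 cm⁴.
Bottom flange (beyond web): 10.6 × 0.8, A = 8.48 cm², y = 0.4 cm, Ī = 0.452267 cm⁴.
By symmetry the centroid is at mid-height, ȳ = 13 cm.
Transfer each piece to the centroidal x-axis using Ī + A·d² with d = y − 13:
  web: d = 0 cm → contributes +2050.53 cm⁴
  top flange (beyond web): d = 12.6 cm → contributes +1346.74 cm⁴
  bottom flange (beyond web): d = -12.6 cm → contributes +1346.74 cm⁴
Total I = 4744.01 cm⁴.
For the y-axis: x̄ = 2.60705 cm.
Repeating about the centroidal y-axis gives I_y = 581.246 cm⁴.
Polar second moment: J = I_x + I_y = 5325.25 cm⁴.

J ≈ 5325 cm⁴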